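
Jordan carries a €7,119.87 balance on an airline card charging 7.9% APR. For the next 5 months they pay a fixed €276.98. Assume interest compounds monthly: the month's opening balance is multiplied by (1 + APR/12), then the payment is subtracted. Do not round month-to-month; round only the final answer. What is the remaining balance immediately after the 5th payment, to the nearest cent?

Monthly rate r = 7.9%/12 = 0.658333% = 0.00658333.
Each month: B ← B·(1+r) − €276.98.
Month 1: interest €46.87; balance after payment €6,889.76.
Month 2: interest €45.36; balance after payment €6,658.14.
Month 3: interest €43.83; balance after payment €6,424.99.
Month 4: interest €42.30; balance after payment €6,190.31.
Month 5: interest €40.75; balance after payment €5,954.08.

€5,954.08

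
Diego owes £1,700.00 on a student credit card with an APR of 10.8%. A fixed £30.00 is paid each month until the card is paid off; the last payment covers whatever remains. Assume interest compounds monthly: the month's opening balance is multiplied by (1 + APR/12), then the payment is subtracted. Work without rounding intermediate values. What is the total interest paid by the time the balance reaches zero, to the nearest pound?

£689

Monthly rate r = 10.8%/12 = 0.9% = 0.009.
Payoff takes n = ⌈−ln(1 − rB₀/P)/ln(1+r)⌉ = ⌈79.617⌉ = 80 payments; the last is £18.55.
Total paid = 79·£30.00 + £18.55 = £2,388.55.
Total interest = total paid − principal = £2,388.55 − £1,700.00 = £688.55.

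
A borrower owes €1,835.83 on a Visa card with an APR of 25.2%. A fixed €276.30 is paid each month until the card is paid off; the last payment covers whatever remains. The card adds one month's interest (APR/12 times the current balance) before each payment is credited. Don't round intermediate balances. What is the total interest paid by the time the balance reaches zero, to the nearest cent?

Monthly rate r = 25.2%/12 = 2.1% = 0.021.
Payoff takes n = ⌈−ln(1 − rB₀/P)/ln(1+r)⌉ = ⌈7.231⌉ = 8 payments; the last is €64.33.
Total paid = 7·€276.30 + €64.33 = €1,998.43.
Total interest = total paid − principal = €1,998.43 − €1,835.83 = €162.60.

€162.60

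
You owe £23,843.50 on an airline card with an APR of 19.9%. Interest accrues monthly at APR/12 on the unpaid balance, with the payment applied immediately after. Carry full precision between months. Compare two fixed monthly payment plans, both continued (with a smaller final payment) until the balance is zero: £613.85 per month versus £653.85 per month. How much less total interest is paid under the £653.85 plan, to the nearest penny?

£1,661.66

Monthly rate r = 19.9%/12 = 1.65833% = 0.0165833.
At £613.85/mo: n = ⌈−ln(1 − rB₀/P)/ln(1+r)⌉ = 63 payments (last £503.86); total interest = total paid − £23,843.50 = £14,719.06.
At £653.85/mo: 57 payments (last £285.30); total interest £13,057.40.
Interest saved = £14,719.06 − £13,057.40 = £1,661.66.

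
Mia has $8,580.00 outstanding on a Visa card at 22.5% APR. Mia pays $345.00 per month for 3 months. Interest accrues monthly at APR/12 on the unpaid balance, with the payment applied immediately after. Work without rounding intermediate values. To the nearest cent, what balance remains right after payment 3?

Monthly rate r = 22.5%/12 = 1.875% = 0.01875.
Each month: B ← B·(1+r) − $345.00.
Month 1: interest $160.88; balance after payment $8,395.88.
Month 2: interest $157.42; balance after payment $8,208.30.
Month 3: interest $153.91; balance after payment $8,017.20.

$8,017.20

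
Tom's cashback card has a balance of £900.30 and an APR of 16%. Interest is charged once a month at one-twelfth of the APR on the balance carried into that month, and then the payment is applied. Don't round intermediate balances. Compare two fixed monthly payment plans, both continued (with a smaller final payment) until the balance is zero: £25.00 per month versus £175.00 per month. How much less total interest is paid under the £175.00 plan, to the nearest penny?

£295.75

Monthly rate r = 16%/12 = 1.33333% = 0.0133333.
At £25.00/mo: n = ⌈−ln(1 − rB₀/P)/ln(1+r)⌉ = 50 payments (last £9.89); total interest = total paid − £900.30 = £334.59.
At £175.00/mo: 6 payments (last £64.14); total interest £38.84.
Interest saved = £334.59 − £38.84 = £295.75.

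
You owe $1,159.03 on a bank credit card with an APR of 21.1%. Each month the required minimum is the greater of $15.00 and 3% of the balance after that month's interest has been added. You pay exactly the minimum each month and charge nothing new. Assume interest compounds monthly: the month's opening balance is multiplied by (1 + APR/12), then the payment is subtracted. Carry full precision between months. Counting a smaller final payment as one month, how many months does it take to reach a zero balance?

Monthly rate r = 21.1%/12 = 1.75833% = 0.0175833.
While 3% of the post-interest balance exceeds $15.00, each month B ← (B·(1+r))·(1 − 0.03), i.e. B shrinks by the factor (1+r)·0.97 = 0.98706.
This holds for months 1–66. Entering month 67 the balance is $490.51; 3% of the post-interest balance is now below $15.00, so the flat $15.00 minimum applies from here.
From month 67 a fixed $15.00 at rate r clears $490.51 in 50 more payments. Total: 66 + 50 = 116 months.

116 months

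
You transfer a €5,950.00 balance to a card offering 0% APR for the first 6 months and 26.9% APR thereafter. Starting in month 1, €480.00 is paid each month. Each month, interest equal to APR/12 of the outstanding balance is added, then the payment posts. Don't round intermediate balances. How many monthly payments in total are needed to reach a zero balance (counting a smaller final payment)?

Promo months 1–6 at r₀ = 0%/12 = 0; months 7+ at r₁ = 26.9%/12 = 0.0224167.
After month 6 (no interest yet): B = €5,950.00 − 6·€480.00 = €3,070.00.
Then at r₁ with €480.00/mo: n₂ = −ln(1 − r₁·B/P)/ln(1+r₁) ≈ 6.98 → 7 more payments.

13 payments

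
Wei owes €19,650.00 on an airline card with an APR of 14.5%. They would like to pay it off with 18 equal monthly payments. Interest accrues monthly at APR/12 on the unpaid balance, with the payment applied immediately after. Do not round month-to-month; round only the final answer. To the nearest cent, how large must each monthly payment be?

€1,221.24

Monthly rate r = 14.5%/12 = 1.20833% = 0.0120833.
Level-payment amortization: P = B₀·r / (1 − (1+r)^(−n)) = 19650.00·0.0120833 / (1 − 1.01208^(−18)).
Denominator 1 − (1+r)^(−18) = 0.194422952.
P = 237.438 / 0.194422952 ≈ 1221.24.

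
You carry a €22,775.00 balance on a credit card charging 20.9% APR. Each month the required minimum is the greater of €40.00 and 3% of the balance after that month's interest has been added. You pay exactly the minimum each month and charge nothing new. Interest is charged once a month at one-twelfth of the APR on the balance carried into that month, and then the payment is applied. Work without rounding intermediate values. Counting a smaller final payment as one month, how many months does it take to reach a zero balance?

Monthly rate r = 20.9%/12 = 1.74167% = 0.0174167.
While 3% of the post-interest balance exceeds €40.00, each month B ← (B·(1+r))·(1 − 0.03), i.e. B shrinks by the factor (1+r)·0.97 = 0.98689.
This holds for months 1–217. Entering month 218 the balance is €1,300.69; 3% of the post-interest balance is now below €40.00, so the flat €40.00 minimum applies from here.
From month 218 a fixed €40.00 at rate r clears €1,300.69 in 49 more payments. Total: 217 + 49 = 266 months.

266 months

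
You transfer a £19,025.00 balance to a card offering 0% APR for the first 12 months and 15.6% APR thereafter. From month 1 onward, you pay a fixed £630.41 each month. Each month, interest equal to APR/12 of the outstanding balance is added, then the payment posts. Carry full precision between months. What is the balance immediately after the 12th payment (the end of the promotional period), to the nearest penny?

Promo months 1–12 at r₀ = 0%/12 = 0; months 13+ at r₁ = 15.6%/12 = 0.013.
After month 12 (no interest yet): B = £19,025.00 − 12·£630.41 = £11,460.08.

£11,460.08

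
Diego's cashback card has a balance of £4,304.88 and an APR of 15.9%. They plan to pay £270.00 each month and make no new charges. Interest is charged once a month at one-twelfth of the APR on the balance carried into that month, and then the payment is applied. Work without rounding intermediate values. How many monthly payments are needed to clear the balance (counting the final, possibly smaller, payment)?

Monthly rate r = 15.9%/12 = 1.325% = 0.01325.
Recurrence: B ← B·(1+r) − £270.00.
Month 1: interest £57.04; balance after payment £4,091.92.
Month 2: interest £54.22; balance after payment £3,876.14.
Closed form: n = −ln(1 − rB₀/P)/ln(1+r) = −ln(0.78874)/ln(1.01325) ≈ 18.029, so the balance reaches zero during payment 19.

19 payments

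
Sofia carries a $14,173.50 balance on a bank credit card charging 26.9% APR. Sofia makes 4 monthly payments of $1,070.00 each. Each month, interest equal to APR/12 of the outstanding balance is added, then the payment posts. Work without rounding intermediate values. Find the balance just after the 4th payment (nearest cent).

Monthly rate r = 26.9%/12 = 2.24167% = 0.0224167.
Each month: B ← B·(1+r) − $1,070.00.
Month 1: interest $317.72; balance after payment $13,421.22.
Month 2: interest $300.86; balance after payment $12,652.08.
Month 3: interest $283.62; balance after payment $11,865.70.
Month 4: interest $265.99; balance after payment $11,061.69.

$11,061.69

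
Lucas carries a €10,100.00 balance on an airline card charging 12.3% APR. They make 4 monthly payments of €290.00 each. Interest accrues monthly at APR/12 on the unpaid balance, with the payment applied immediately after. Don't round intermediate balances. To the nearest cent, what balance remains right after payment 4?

€9,342.55

Monthly rate r = 12.3%/12 = 1.025% = 0.01025.
Each month: B ← B·(1+r) − €290.00.
Month 1: interest €103.53; balance after payment €9,913.52.
Month 2: interest €101.61; balance after payment €9,725.14.
Month 3: interest €99.68; balance after payment €9,534.82.
Month 4: interest €97.73; balance after payment €9,342.55.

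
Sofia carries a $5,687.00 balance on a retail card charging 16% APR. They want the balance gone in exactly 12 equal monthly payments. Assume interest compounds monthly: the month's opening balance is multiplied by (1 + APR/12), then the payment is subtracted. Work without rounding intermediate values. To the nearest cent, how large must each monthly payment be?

$515.99

Monthly rate r = 16%/12 = 1.33333% = 0.0133333.
Level-payment amortization: P = B₀·r / (1 − (1+r)^(−n)) = 5687.00·0.0133333 / (1 − 1.01333^(−12)).
Denominator 1 − (1+r)^(−12) = 0.146954781.
P = 75.8267 / 0.146954781 ≈ 515.99.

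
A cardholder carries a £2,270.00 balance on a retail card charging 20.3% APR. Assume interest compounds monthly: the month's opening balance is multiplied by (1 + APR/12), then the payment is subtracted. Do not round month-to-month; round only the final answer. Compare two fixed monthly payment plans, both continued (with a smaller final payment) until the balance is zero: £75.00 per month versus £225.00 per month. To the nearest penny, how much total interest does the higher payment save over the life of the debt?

Monthly rate r = 20.3%/12 = 1.69167% = 0.0169167.
At £75.00/mo: n = ⌈−ln(1 − rB₀/P)/ln(1+r)⌉ = 43 payments (last £57.81); total interest = total paid − £2,270.00 = £937.81.
At £225.00/mo: 12 payments (last £35.26); total interest £240.26.
Interest saved = £937.81 − £240.26 = £697.55.

£697.55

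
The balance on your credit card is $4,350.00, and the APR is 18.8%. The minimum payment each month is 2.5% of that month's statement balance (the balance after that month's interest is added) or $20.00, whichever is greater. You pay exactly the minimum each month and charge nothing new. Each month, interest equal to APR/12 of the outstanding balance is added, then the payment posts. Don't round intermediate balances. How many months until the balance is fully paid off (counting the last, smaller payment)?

Monthly rate r = 18.8%/12 = 1.56667% = 0.0156667.
While 2.5% of the post-interest balance exceeds $20.00, each month B ← (B·(1+r))·(1 − 0.025), i.e. B shrinks by the factor (1+r)·0.975 = 0.99028.
This holds for months 1–175. Entering month 176 the balance is $786.61; 2.5% of the post-interest balance is now below $20.00, so the flat $20.00 minimum applies from here.
From month 176 a fixed $20.00 at rate r clears $786.61 in 62 more payments. Total: 175 + 62 = 237 months.

237 months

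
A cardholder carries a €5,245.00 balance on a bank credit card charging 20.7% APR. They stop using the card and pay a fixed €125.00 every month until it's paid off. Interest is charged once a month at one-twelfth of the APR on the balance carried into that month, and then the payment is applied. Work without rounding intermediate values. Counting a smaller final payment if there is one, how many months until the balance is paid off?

Monthly rate r = 20.7%/12 = 1.725% = 0.01725.
Recurrence: B ← B·(1+r) − €125.00.
Month 1: interest €90.48; balance after payment €5,210.48.
Month 2: interest €89.88; balance after payment €5,175.36.
Closed form: n = −ln(1 − rB₀/P)/ln(1+r) = −ln(0.27619)/ln(1.01725) ≈ 75.231, so the balance reaches zero during payment 76.

76 payments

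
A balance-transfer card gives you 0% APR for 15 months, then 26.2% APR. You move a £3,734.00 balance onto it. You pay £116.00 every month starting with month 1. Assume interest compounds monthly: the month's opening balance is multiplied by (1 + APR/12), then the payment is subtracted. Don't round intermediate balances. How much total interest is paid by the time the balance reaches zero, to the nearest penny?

Promo months 1–15 at r₀ = 0%/12 = 0; months 16+ at r₁ = 26.2%/12 = 0.0218333.
After month 15 (no interest yet): B = £3,734.00 − 15·£116.00 = £1,994.00.
Then at r₁ with £116.00/mo: n₂ = −ln(1 − r₁·B/P)/ln(1+r₁) ≈ 21.78 → 22 more payments.
Total paid = 36·£116.00 + £91.14 = £4,267.14; interest = £4,267.14 − £3,734.00 = £533.14.

£533.14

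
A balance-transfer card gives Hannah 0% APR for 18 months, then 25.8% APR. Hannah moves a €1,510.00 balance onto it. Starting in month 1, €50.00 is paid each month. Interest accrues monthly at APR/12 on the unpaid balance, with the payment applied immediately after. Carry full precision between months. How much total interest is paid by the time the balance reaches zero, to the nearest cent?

Promo months 1–18 at r₀ = 0%/12 = 0; months 19+ at r₁ = 25.8%/12 = 0.0215.
After month 18 (no interest yet): B = €1,510.00 − 18·€50.00 = €610.00.
Then at r₁ with €50.00/mo: n₂ = −ln(1 − r₁·B/P)/ln(1+r₁) ≈ 14.30 → 15 more payments.
Total paid = 32·€50.00 + €15.17 = €1,615.17; interest = €1,615.17 − €1,510.00 = €105.17.

€105.17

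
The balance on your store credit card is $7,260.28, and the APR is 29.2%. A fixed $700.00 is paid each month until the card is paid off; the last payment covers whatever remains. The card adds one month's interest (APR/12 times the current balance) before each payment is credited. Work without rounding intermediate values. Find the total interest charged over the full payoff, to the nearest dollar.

$1,209

Monthly rate r = 29.2%/12 = 2.43333% = 0.0243333.
Payoff takes n = ⌈−ln(1 − rB₀/P)/ln(1+r)⌉ = ⌈12.098⌉ = 13 payments; the last is $69.40.
Total paid = 12·$700.00 + $69.40 = $8,469.40.
Total interest = total paid − principal = $8,469.40 − $7,260.28 = $1,209.12.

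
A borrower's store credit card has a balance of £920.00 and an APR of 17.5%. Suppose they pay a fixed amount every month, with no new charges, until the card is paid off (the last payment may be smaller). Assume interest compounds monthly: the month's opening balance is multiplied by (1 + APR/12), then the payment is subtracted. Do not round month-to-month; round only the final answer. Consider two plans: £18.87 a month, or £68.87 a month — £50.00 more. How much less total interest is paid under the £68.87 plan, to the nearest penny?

Monthly rate r = 17.5%/12 = 1.45833% = 0.0145833.
At £18.87/mo: n = ⌈−ln(1 − rB₀/P)/ln(1+r)⌉ = 86 payments (last £13.99); total interest = total paid − £920.00 = £697.94.
At £68.87/mo: 15 payments (last £66.55); total interest £110.73.
Interest saved = £697.94 − £110.73 = £587.21.

£587.21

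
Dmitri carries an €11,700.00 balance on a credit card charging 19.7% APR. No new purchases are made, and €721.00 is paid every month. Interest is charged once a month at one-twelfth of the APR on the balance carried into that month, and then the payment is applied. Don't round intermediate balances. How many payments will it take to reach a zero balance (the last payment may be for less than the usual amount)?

20 payments

Monthly rate r = 19.7%/12 = 1.64167% = 0.0164167.
Recurrence: B ← B·(1+r) − €721.00.
Month 1: interest €192.07; balance after payment €11,171.08.
Month 2: interest €183.39; balance after payment €10,633.47.
Closed form: n = −ln(1 − rB₀/P)/ln(1+r) = −ln(0.7336)/ln(1.01642) ≈ 19.025, so the balance reaches zero during payment 20.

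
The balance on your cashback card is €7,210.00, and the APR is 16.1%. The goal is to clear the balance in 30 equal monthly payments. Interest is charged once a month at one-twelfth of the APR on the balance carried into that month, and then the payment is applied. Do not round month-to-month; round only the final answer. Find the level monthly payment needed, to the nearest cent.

€293.52

Monthly rate r = 16.1%/12 = 1.34167% = 0.0134167.
Level-payment amortization: P = B₀·r / (1 − (1+r)^(−n)) = 7210.00·0.0134167 / (1 − 1.01342^(−30)).
Denominator 1 − (1+r)^(−30) = 0.329561837.
P = 96.7342 / 0.329561837 ≈ 293.52.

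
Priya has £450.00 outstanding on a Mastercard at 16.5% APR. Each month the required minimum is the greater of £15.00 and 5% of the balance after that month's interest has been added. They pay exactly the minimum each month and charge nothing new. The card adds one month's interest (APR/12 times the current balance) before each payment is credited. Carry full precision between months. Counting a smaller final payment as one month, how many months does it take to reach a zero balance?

Monthly rate r = 16.5%/12 = 1.375% = 0.01375.
While 5% of the post-interest balance exceeds £15.00, each month B ← (B·(1+r))·(1 − 0.05), i.e. B shrinks by the factor (1+r)·0.95 = 0.96306.
This holds for months 1–12. Entering month 13 the balance is £286.46; 5% of the post-interest balance is now below £15.00, so the flat £15.00 minimum applies from here.
From month 13 a fixed £15.00 at rate r clears £286.46 in 23 more payments. Total: 12 + 23 = 35 months.

35 months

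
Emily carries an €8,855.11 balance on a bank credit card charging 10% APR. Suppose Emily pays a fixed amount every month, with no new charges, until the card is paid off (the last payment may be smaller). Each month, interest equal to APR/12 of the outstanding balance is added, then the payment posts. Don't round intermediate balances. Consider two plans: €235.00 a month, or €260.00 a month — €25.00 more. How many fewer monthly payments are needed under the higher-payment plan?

Monthly rate r = 10%/12 = 0.833333% = 0.00833333.
At €235.00/mo: n = ⌈−ln(1 − rB₀/P)/ln(1+r)⌉ = 46 payments (last €97.86); total interest = total paid − €8,855.11 = €1,817.75.
At €260.00/mo: 41 payments (last €58.72); total interest €1,603.61.
Payments saved = 46 − 41 = 5.

5 fewer payments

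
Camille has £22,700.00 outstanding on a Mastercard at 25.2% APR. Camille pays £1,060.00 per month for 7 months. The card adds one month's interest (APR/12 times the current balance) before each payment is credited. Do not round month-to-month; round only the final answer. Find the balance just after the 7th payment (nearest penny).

Monthly rate r = 25.2%/12 = 2.1% = 0.021.
Each month: B ← B·(1+r) − £1,060.00.
Month 1: interest £476.70; balance after payment £22,116.70.
Month 2: interest £464.45; balance after payment £21,521.15.
Month 3: interest £451.94; balance after payment £20,913.09.
Month 4: interest £439.17; balance after payment £20,292.27.
Month 5: interest £426.14; balance after payment £19,658.41.
Month 6: interest £412.83; balance after payment £19,011.23.
Month 7: interest £399.24; balance after payment £18,350.47.

£18,350.47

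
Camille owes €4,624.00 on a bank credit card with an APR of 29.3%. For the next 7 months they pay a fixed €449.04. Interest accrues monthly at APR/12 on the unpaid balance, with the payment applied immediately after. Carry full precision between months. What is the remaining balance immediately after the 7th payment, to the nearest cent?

Monthly rate r = 29.3%/12 = 2.44167% = 0.0244167.
Each month: B ← B·(1+r) − €449.04.
Month 1: interest €112.90; balance after payment €4,287.86.
Month 2: interest €104.70; balance after payment €3,943.52.
Month 3: interest €96.29; balance after payment €3,590.77.
Month 4: interest €87.67; balance after payment €3,229.40.
Month 5: interest €78.85; balance after payment €2,859.21.
Month 6: interest €69.81; balance after payment €2,479.98.
Month 7: interest €60.55; balance after payment €2,091.50.

€2,091.50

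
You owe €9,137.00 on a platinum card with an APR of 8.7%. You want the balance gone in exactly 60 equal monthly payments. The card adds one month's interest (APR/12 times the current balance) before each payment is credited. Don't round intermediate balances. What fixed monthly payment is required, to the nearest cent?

€188.34

Monthly rate r = 8.7%/12 = 0.725% = 0.00725.
Level-payment amortization: P = B₀·r / (1 − (1+r)^(−n)) = 9137.00·0.00725 / (1 − 1.00725^(−60)).
Denominator 1 − (1+r)^(−60) = 0.351718787.
P = 66.2432 / 0.351718787 ≈ 188.34.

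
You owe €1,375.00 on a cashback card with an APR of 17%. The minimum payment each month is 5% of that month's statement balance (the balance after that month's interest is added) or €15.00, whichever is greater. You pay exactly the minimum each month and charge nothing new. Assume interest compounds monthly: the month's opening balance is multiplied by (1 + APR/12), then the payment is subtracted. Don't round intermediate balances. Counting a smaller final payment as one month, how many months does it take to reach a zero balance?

Monthly rate r = 17%/12 = 1.41667% = 0.0141667.
While 5% of the post-interest balance exceeds €15.00, each month B ← (B·(1+r))·(1 − 0.05), i.e. B shrinks by the factor (1+r)·0.95 = 0.96346.
This holds for months 1–42. Entering month 43 the balance is €287.93; 5% of the post-interest balance is now below €15.00, so the flat €15.00 minimum applies from here.
From month 43 a fixed €15.00 at rate r clears €287.93 in 23 more payments. Total: 42 + 23 = 65 months.

65 months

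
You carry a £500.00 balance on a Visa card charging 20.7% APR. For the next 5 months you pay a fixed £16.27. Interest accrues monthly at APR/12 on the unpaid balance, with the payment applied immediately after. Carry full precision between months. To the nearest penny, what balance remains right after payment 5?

£460.43

Monthly rate r = 20.7%/12 = 1.725% = 0.01725.
Each month: B ← B·(1+r) − £16.27.
Month 1: interest £8.62; balance after payment £492.36.
Month 2: interest £8.49; balance after payment £484.58.
Month 3: interest £8.36; balance after payment £476.67.
Month 4: interest £8.22; balance after payment £468.62.
Month 5: interest £8.08; balance after payment £460.43.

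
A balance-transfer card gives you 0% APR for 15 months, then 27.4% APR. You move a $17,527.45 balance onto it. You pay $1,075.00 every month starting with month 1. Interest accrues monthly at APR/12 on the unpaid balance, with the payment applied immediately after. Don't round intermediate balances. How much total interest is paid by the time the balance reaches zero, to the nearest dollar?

$40

Promo months 1–15 at r₀ = 0%/12 = 0; months 16+ at r₁ = 27.4%/12 = 0.0228333.
After month 15 (no interest yet): B = $17,527.45 − 15·$1,075.00 = $1,402.45.
Then at r₁ with $1,075.00/mo: n₂ = −ln(1 − r₁·B/P)/ln(1+r₁) ≈ 1.34 → 2 more payments.
Total paid = 16·$1,075.00 + $367.68 = $17,567.68; interest = $17,567.68 − $17,527.45 = $40.23.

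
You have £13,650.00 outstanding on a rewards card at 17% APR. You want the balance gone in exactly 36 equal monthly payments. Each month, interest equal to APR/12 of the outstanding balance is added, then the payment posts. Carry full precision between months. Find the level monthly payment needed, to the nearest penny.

£486.66

Monthly rate r = 17%/12 = 1.41667% = 0.0141667.
Level-payment amortization: P = B₀·r / (1 − (1+r)^(−n)) = 13650.00·0.0141667 / (1 − 1.01417^(−36)).
Denominator 1 − (1+r)^(−36) = 0.397351553.
P = 193.375 / 0.397351553 ≈ 486.66.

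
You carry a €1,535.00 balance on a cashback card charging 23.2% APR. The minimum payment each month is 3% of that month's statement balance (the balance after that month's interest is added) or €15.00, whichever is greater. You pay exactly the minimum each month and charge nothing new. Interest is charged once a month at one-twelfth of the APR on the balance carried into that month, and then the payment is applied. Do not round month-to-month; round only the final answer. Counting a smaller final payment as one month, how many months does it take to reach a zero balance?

154 months

Monthly rate r = 23.2%/12 = 1.93333% = 0.0193333.
While 3% of the post-interest balance exceeds €15.00, each month B ← (B·(1+r))·(1 − 0.03), i.e. B shrinks by the factor (1+r)·0.97 = 0.98875.
This holds for months 1–101. Entering month 102 the balance is €489.77; 3% of the post-interest balance is now below €15.00, so the flat €15.00 minimum applies from here.
From month 102 a fixed €15.00 at rate r clears €489.77 in 53 more payments. Total: 101 + 53 = 154 months.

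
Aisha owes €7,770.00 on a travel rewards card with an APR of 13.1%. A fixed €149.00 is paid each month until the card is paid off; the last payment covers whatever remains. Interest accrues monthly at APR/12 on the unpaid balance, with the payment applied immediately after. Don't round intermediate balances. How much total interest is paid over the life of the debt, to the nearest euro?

€3,789

Monthly rate r = 13.1%/12 = 1.09167% = 0.0109167.
Payoff takes n = ⌈−ln(1 − rB₀/P)/ln(1+r)⌉ = ⌈77.577⌉ = 78 payments; the last is €86.18.
Total paid = 77·€149.00 + €86.18 = €11,559.18.
Total interest = total paid − principal = €11,559.18 − €7,770.00 = €3,789.18.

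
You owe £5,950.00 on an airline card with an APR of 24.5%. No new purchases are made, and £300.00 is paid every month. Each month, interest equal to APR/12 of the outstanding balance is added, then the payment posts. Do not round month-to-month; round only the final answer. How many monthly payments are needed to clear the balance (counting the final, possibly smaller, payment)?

26 months

Monthly rate r = 24.5%/12 = 2.04167% = 0.0204167.
Recurrence: B ← B·(1+r) − £300.00.
Month 1: interest £121.48; balance after payment £5,771.48.
Month 2: interest £117.83; balance after payment £5,589.31.
Closed form: n = −ln(1 − rB₀/P)/ln(1+r) = −ln(0.59507)/ln(1.02042) ≈ 25.683, so the balance reaches zero during payment 26.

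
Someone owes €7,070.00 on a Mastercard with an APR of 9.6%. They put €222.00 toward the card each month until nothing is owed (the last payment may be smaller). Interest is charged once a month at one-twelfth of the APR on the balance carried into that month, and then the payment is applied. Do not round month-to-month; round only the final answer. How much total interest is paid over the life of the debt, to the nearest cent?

€1,123.08

Monthly rate r = 9.6%/12 = 0.8% = 0.008.
Payoff takes n = ⌈−ln(1 − rB₀/P)/ln(1+r)⌉ = ⌈36.905⌉ = 37 payments; the last is €201.08.
Total paid = 36·€222.00 + €201.08 = €8,193.08.
Total interest = total paid − principal = €8,193.08 − €7,070.00 = €1,123.08.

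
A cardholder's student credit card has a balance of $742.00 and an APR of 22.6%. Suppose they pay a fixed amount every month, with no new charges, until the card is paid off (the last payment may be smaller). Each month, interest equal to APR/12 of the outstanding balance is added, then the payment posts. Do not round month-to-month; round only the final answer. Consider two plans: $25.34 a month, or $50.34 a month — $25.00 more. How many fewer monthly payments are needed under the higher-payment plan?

25 fewer payments

Monthly rate r = 22.6%/12 = 1.88333% = 0.0188333.
At $25.34/mo: n = ⌈−ln(1 − rB₀/P)/ln(1+r)⌉ = 43 payments (last $24.65); total interest = total paid − $742.00 = $346.93.
At $50.34/mo: 18 payments (last $21.66); total interest $135.44.
Payments saved = 43 − 18 = 25.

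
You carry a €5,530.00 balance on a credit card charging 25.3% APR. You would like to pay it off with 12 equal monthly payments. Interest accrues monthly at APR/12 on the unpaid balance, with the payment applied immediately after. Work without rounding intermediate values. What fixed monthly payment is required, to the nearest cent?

Monthly rate r = 25.3%/12 = 2.10833% = 0.0210833.
Level-payment amortization: P = B₀·r / (1 − (1+r)^(−n)) = 5530.00·0.0210833 / (1 − 1.02108^(−12)).
Denominator 1 − (1+r)^(−12) = 0.221487213.
P = 116.591 / 0.221487213 ≈ 526.40.

€526.40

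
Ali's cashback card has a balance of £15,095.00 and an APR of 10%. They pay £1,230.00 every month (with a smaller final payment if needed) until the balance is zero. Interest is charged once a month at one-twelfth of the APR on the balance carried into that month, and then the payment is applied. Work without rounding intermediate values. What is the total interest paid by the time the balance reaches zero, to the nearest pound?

£895

Monthly rate r = 10%/12 = 0.833333% = 0.00833333.
Payoff takes n = ⌈−ln(1 − rB₀/P)/ln(1+r)⌉ = ⌈13.000⌉ = 14 payments; the last is £0.16.
Total paid = 13·£1,230.00 + £0.16 = £15,990.16.
Total interest = total paid − principal = £15,990.16 − £15,095.00 = £895.16.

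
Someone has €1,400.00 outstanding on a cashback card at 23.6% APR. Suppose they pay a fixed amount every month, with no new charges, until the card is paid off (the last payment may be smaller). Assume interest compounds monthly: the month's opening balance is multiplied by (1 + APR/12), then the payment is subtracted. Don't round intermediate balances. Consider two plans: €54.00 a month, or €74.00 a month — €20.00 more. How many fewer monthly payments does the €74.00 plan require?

13 fewer payments

Monthly rate r = 23.6%/12 = 1.96667% = 0.0196667.
At €54.00/mo: n = ⌈−ln(1 − rB₀/P)/ln(1+r)⌉ = 37 payments (last €33.31); total interest = total paid − €1,400.00 = €577.31.
At €74.00/mo: 24 payments (last €66.13); total interest €368.13.
Payments saved = 37 − 24 = 13.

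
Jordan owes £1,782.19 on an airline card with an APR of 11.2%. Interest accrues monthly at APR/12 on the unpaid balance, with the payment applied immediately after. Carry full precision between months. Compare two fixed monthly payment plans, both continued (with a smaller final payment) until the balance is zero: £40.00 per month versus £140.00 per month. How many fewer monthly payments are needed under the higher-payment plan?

Monthly rate r = 11.2%/12 = 0.933333% = 0.00933333.
At £40.00/mo: n = ⌈−ln(1 − rB₀/P)/ln(1+r)⌉ = 58 payments (last £34.70); total interest = total paid − £1,782.19 = £532.51.
At £140.00/mo: 14 payments (last £86.27); total interest £124.08.
Payments saved = 58 − 14 = 44.

44 fewer payments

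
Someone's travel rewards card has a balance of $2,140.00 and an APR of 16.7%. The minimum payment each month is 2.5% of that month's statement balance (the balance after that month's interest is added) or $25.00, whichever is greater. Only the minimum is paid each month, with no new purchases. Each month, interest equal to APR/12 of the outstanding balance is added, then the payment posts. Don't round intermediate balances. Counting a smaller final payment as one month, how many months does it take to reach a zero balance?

125 months

Monthly rate r = 16.7%/12 = 1.39167% = 0.0139167.
While 2.5% of the post-interest balance exceeds $25.00, each month B ← (B·(1+r))·(1 − 0.025), i.e. B shrinks by the factor (1+r)·0.975 = 0.98857.
This holds for months 1–68. Entering month 69 the balance is $979.22; 2.5% of the post-interest balance is now below $25.00, so the flat $25.00 minimum applies from here.
From month 69 a fixed $25.00 at rate r clears $979.22 in 57 more payments. Total: 68 + 57 = 125 months.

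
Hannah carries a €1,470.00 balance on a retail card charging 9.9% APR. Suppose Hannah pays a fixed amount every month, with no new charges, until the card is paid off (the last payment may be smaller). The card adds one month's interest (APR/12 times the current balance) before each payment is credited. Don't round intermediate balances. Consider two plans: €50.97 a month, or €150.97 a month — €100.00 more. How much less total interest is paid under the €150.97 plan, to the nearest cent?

Monthly rate r = 9.9%/12 = 0.825% = 0.00825.
At €50.97/mo: n = ⌈−ln(1 − rB₀/P)/ln(1+r)⌉ = 34 payments (last €3.67); total interest = total paid − €1,470.00 = €215.68.
At €150.97/mo: 11 payments (last €29.12); total interest €68.82.
Interest saved = €215.68 − €68.82 = €146.86.

€146.86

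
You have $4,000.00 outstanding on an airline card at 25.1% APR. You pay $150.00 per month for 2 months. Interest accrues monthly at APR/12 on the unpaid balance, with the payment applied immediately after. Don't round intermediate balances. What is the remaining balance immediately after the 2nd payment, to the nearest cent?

Monthly rate r = 25.1%/12 = 2.09167% = 0.0209167.
Each month: B ← B·(1+r) − $150.00.
Month 1: interest $83.67; balance after payment $3,933.67.
Month 2: interest $82.28; balance after payment $3,865.95.

$3,865.95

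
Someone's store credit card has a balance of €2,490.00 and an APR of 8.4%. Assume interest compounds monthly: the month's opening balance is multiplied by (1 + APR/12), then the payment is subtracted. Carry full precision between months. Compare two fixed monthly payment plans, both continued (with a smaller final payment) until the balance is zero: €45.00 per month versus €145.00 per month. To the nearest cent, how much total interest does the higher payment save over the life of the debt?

€498.38

Monthly rate r = 8.4%/12 = 0.7% = 0.007.
At €45.00/mo: n = ⌈−ln(1 − rB₀/P)/ln(1+r)⌉ = 71 payments (last €10.62); total interest = total paid − €2,490.00 = €670.62.
At €145.00/mo: 19 payments (last €52.24); total interest €172.24.
Interest saved = €670.62 − €172.24 = €498.38.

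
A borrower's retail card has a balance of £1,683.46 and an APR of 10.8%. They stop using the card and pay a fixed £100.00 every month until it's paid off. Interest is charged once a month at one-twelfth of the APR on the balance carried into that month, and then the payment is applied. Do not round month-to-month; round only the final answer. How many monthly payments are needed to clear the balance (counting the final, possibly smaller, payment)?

Monthly rate r = 10.8%/12 = 0.9% = 0.009.
Recurrence: B ← B·(1+r) − £100.00.
Month 1: interest £15.15; balance after payment £1,598.61.
Month 2: interest £14.39; balance after payment £1,513.00.
Closed form: n = −ln(1 − rB₀/P)/ln(1+r) = −ln(0.84849)/ln(1.009) ≈ 18.337, so the balance reaches zero during payment 19.

19 months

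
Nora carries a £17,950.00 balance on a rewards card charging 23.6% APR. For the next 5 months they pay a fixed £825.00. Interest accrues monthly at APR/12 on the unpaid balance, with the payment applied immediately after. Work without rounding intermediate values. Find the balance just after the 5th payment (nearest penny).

Monthly rate r = 23.6%/12 = 1.96667% = 0.0196667.
Each month: B ← B·(1+r) − £825.00.
Month 1: interest £353.02; balance after payment £17,478.02.
Month 2: interest £343.73; balance after payment £16,996.75.
Month 3: interest £334.27; balance after payment £16,506.02.
Month 4: interest £324.62; balance after payment £16,005.64.
Month 5: interest £314.78; balance after payment £15,495.42.

£15,495.42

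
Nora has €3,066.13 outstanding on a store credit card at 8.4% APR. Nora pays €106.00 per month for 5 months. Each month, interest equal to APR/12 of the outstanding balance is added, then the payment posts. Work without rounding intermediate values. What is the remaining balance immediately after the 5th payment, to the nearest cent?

Monthly rate r = 8.4%/12 = 0.7% = 0.007.
Each month: B ← B·(1+r) − €106.00.
Month 1: interest €21.46; balance after payment €2,981.59.
Month 2: interest €20.87; balance after payment €2,896.46.
Month 3: interest €20.28; balance after payment €2,810.74.
Month 4: interest €19.68; balance after payment €2,724.41.
Month 5: interest €19.07; balance after payment €2,637.49.

€2,637.49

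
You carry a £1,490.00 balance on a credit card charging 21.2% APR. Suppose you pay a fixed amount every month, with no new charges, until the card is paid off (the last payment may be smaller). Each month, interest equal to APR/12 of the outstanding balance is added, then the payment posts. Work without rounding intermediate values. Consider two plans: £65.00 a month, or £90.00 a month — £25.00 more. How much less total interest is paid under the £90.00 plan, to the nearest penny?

Monthly rate r = 21.2%/12 = 1.76667% = 0.0176667.
At £65.00/mo: n = ⌈−ln(1 − rB₀/P)/ln(1+r)⌉ = 30 payments (last £42.04); total interest = total paid − £1,490.00 = £437.04.
At £90.00/mo: 20 payments (last £68.27); total interest £288.27.
Interest saved = £437.04 − £288.27 = £148.77.

£148.77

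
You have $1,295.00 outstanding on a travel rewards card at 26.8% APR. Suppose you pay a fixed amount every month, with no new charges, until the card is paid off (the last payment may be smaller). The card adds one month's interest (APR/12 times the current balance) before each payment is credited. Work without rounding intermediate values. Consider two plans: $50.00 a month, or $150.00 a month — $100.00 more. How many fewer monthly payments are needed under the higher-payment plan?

30 fewer payments

Monthly rate r = 26.8%/12 = 2.23333% = 0.0223333.
At $50.00/mo: n = ⌈−ln(1 − rB₀/P)/ln(1+r)⌉ = 40 payments (last $5.40); total interest = total paid − $1,295.00 = $660.40.
At $150.00/mo: 10 payments (last $105.00); total interest $160.00.
Payments saved = 40 − 10 = 30.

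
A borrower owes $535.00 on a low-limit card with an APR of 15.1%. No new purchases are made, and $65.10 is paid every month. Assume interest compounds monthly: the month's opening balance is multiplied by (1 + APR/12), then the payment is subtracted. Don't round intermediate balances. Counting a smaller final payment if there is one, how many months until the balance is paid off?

Monthly rate r = 15.1%/12 = 1.25833% = 0.0125833.
Recurrence: B ← B·(1+r) − $65.10.
Month 1: interest $6.73; balance after payment $476.63.
Month 2: interest $6.00; balance after payment $417.53.
Closed form: n = −ln(1 − rB₀/P)/ln(1+r) = −ln(0.89659)/ln(1.01258) ≈ 8.729, so the balance reaches zero during payment 9.

9 payments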